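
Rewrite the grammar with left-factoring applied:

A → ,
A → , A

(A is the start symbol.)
A → , A'
A' → ε
A' → A

Left-factoring transforms A → αβ₁ | αβ₂ into A → αA' and A' → β₁ | β₂
(α is the longest common prefix among the alternatives). Repeat until
no nonterminal has two alternatives with a common prefix.

Round 1: A has alternatives sharing prefix ','. Introduce A': A → , A'
  Add: A' → ε
  Add: A' → A

No remaining common prefixes — done.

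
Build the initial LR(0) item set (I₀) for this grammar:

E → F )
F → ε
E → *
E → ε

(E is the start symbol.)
{ [E → . *], [E → . F )], [E → .], [E' → . E], [F → .] }

First, augment the grammar with E' → E
I₀ = CLOSURE({ [E' → . E] }):
  [E' → . E] has the dot before E: add [E → . F )], [E → . *], [E → .]
  [E → . F )] has the dot before F: add [F → .]
No further items can be added.

I₀ = { [E → . *], [E → . F )], [E → .], [E' → . E], [F → .] }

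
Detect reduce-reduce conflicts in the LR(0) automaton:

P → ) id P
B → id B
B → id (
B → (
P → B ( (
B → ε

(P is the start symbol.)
Augment with P' → P and build the canonical LR(0) collection (I0 = CLOSURE({[P' → . P]}), then GOTO on every symbol after a dot until no new states appear). It has 12 states:
  I0: { [B → . (], [B → . id (], [B → . id B], [B → .], [P → . ) id P], [P → . B ( (], [P' → . P] }  — shift, reduce
  I1: { [B → ( .] }  — reduce
  I2: { [P → ) . id P] }  — shift
  I3: { [P → B . ( (] }  — shift
  I4: { [P' → P .] }  — accept
  I5: { [B → . (], [B → . id (], [B → . id B], [B → .], [B → id . (], [B → id . B] }  — shift, reduce
  I6: { [B → ( .], [B → id ( .] }  — 2 reduces
  I7: { [B → id B .] }  — reduce
  I8: { [P → B ( . (] }  — shift
  I9: { [P → B ( ( .] }  — reduce
  I10: { [B → . (], [B → . id (], [B → . id B], [B → .], [P → ) id . P], [P → . ) id P], [P → . B ( (] }  — shift, reduce
  I11: { [P → ) id P .] }  — reduce

I6 contains complete items [B → ( .], [B → id ( .] — reduce-reduce conflict.

Answer: Yes — I6: [B → ( .] vs [B → id ( .]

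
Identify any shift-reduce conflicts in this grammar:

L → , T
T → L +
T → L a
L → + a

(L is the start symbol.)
No shift-reduce conflicts

Augment with L' → L and build the canonical LR(0) collection (I0 = CLOSURE({[L' → . L]}), then GOTO on every symbol after a dot until no new states appear). It has 9 states:
  I0: { [L → . + a], [L → . , T], [L' → . L] }  — shift
  I1: { [L → + . a] }  — shift
  I2: { [L → , . T], [L → . + a], [L → . , T], [T → . L +], [T → . L a] }  — shift
  I3: { [L' → L .] }  — accept
  I4: { [T → L . +], [T → L . a] }  — shift
  I5: { [L → , T .] }  — reduce
  I6: { [T → L + .] }  — reduce
  I7: { [T → L a .] }  — reduce
  I8: { [L → + a .] }  — reduce

No state contains both a complete item and a shift item.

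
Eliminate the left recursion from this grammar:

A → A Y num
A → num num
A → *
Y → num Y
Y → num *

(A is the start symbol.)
A is directly left-recursive. The standard transformation for
  A → A α₁ | ... | A α_m | β₁ | ... | β_n
is
  A  → β₁ A' | ... | β_n A'
  A' → α₁ A' | ... | α_m A' | ε

A → num num becomes A → num num A'
A → * becomes A → * A'
A → A Y num becomes A' → Y num A'
Add A' → ε

Productions for other non-terminals are unchanged:
  Y → num Y
  Y → num *

Resulting grammar:
A → num num A'
A → * A'
A' → Y num A'
A' → ε
Y → num Y
Y → num *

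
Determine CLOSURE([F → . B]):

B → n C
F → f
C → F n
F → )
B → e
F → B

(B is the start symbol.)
{ [B → . e], [B → . n C], [F → . B] }

To compute CLOSURE, for each item [A → α.Bβ] where B is a non-terminal, add [B → .γ] for all productions B → γ; repeat for the newly added items until nothing changes.

Start with: [F → . B]
  [F → . B] has the dot before B: add [B → . n C], [B → . e]
No further items can be added.

CLOSURE = { [B → . e], [B → . n C], [F → . B] }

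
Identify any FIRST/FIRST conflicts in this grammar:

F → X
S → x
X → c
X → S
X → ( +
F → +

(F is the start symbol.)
A FIRST/FIRST conflict occurs when two productions N → α and N → β for the same non-terminal have FIRST(α) ∩ FIRST(β) ≠ ∅ (with ε ∈ FIRST of a nullable right-hand side, so two nullable alternatives also conflict).

FIRST sets of the non-terminals at (or reachable through a nullable prefix from) the front of some alternative:
  FIRST(X) = { '(', 'c', 'x' }
  FIRST(S) = { 'x' }

Productions for F:
  F → X: FIRST = { '(', 'c', 'x' }
  F → +: FIRST = { '+' }
Productions for X:
  X → c: FIRST = { 'c' }
  X → S: FIRST = { 'x' }
  X → ( +: FIRST = { '(' }
S has only one production, so no FIRST/FIRST conflict is possible there.

All alternatives of each non-terminal have pairwise disjoint FIRST sets.

Answer: No FIRST/FIRST conflicts.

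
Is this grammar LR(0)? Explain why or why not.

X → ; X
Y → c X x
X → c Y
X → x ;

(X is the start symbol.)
A grammar is LR(0) if no state in the canonical LR(0) collection has:
  - both a shift item (dot before a terminal) and a complete item (shift-reduce conflict), or
  - two or more complete items (reduce-reduce conflict; the accept item [X' → X .] counts as a complete item here).

Augment with X' → X and build the canonical LR(0) collection (I0 = CLOSURE({[X' → . X]}), then GOTO on every symbol after a dot until no new states appear). It has 11 states:
  I0: { [X → . ; X], [X → . c Y], [X → . x ;], [X' → . X] }  — shift
  I1: { [X → . ; X], [X → . c Y], [X → . x ;], [X → ; . X] }  — shift
  I2: { [X' → X .] }  — accept
  I3: { [X → c . Y], [Y → . c X x] }  — shift
  I4: { [X → x . ;] }  — shift
  I5: { [X → x ; .] }  — reduce
  I6: { [X → c Y .] }  — reduce
  I7: { [X → . ; X], [X → . c Y], [X → . x ;], [Y → c . X x] }  — shift
  I8: { [Y → c X . x] }  — shift
  I9: { [Y → c X x .] }  — reduce
  I10: { [X → ; X .] }  — reduce

Every state is either a pure shift/goto state or contains exactly one complete item and nothing to shift — no conflicts. The grammar is LR(0).

Answer: Yes, the grammar is LR(0)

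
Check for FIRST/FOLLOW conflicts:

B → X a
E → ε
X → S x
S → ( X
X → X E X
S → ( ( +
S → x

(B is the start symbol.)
No FIRST/FOLLOW conflicts.

Nullable non-terminals: E.
E has a nullable alternative but only one production, so nothing to check.

B, S, X have no nullable alternative, so no FIRST/FOLLOW check is needed there.

No FIRST/FOLLOW conflicts found.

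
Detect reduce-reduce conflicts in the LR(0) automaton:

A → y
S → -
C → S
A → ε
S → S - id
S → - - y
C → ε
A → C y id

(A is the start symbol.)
Augment with A' → A and build the canonical LR(0) collection (I0 = CLOSURE({[A' → . A]}), then GOTO on every symbol after a dot until no new states appear). It has 12 states:
  I0: { [A → . C y id], [A → . y], [A → .], [A' → . A], [C → . S], [C → .], [S → . - - y], [S → . -], [S → . S - id] }  — shift, 2 reduces
  I1: { [S → - . - y], [S → - .] }  — shift, reduce
  I2: { [A' → A .] }  — accept
  I3: { [A → C . y id] }  — shift
  I4: { [C → S .], [S → S . - id] }  — shift, reduce
  I5: { [A → y .] }  — reduce
  I6: { [S → S - . id] }  — shift
  I7: { [S → S - id .] }  — reduce
  I8: { [A → C y . id] }  — shift
  I9: { [A → C y id .] }  — reduce
  I10: { [S → - - . y] }  — shift
  I11: { [S → - - y .] }  — reduce

I0 contains complete items [A → .], [C → .] — reduce-reduce conflict.

Answer: Yes — I0: [A → .] vs [C → .]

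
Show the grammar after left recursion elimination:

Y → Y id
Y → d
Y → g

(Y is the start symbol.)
Y → d Y'
Y → g Y'
Y' → id Y'
Y' → ε

Y is directly left-recursive. The standard transformation for
  A → A α₁ | ... | A α_m | β₁ | ... | β_n
is
  A  → β₁ A' | ... | β_n A'
  A' → α₁ A' | ... | α_m A' | ε

Y → d becomes Y → d Y'
Y → g becomes Y → g Y'
Y → Y id becomes Y' → id Y'
Add Y' → ε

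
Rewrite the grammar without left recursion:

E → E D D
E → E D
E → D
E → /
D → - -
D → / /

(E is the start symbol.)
E is directly left-recursive. The standard transformation for
  A → A α₁ | ... | A α_m | β₁ | ... | β_n
is
  A  → β₁ A' | ... | β_n A'
  A' → α₁ A' | ... | α_m A' | ε

E → D becomes E → D E'
E → / becomes E → / E'
E → E D D becomes E' → D D E'
E → E D becomes E' → D E'
Add E' → ε

Productions for other non-terminals are unchanged:
  D → - -
  D → / /

Resulting grammar:
E → D E'
E → / E'
E' → D D E'
E' → D E'
E' → ε
D → - -
D → / /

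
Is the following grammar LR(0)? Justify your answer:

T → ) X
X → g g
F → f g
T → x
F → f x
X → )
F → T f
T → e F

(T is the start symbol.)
Yes, the grammar is LR(0)

A grammar is LR(0) if no state in the canonical LR(0) collection has:
  - both a shift item (dot before a terminal) and a complete item (shift-reduce conflict), or
  - two or more complete items (reduce-reduce conflict; the accept item [T' → T .] counts as a complete item here).

Augment with T' → T and build the canonical LR(0) collection (I0 = CLOSURE({[T' → . T]}), then GOTO on every symbol after a dot until no new states appear). It has 15 states:
  I0: { [T → . ) X], [T → . e F], [T → . x], [T' → . T] }  — shift
  I1: { [T → ) . X], [X → . )], [X → . g g] }  — shift
  I2: { [T' → T .] }  — accept
  I3: { [F → . T f], [F → . f g], [F → . f x], [T → . ) X], [T → . e F], [T → . x], [T → e . F] }  — shift
  I4: { [T → x .] }  — reduce
  I5: { [T → e F .] }  — reduce
  I6: { [F → T . f] }  — shift
  I7: { [F → f . g], [F → f . x] }  — shift
  I8: { [F → f g .] }  — reduce
  I9: { [F → f x .] }  — reduce
  I10: { [F → T f .] }  — reduce
  I11: { [X → ) .] }  — reduce
  I12: { [T → ) X .] }  — reduce
  I13: { [X → g . g] }  — shift
  I14: { [X → g g .] }  — reduce

Every state is either a pure shift/goto state or contains exactly one complete item and nothing to shift — no conflicts. The grammar is LR(0).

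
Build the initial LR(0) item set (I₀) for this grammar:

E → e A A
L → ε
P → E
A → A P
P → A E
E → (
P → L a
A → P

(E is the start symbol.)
First, augment the grammar with E' → E
I₀ = CLOSURE({ [E' → . E] }):
  [E' → . E] has the dot before E: add [E → . e A A], [E → . (]
No further items can be added.

I₀ = { [E → . (], [E → . e A A], [E' → . E] }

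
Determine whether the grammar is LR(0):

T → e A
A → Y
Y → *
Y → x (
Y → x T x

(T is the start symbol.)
Yes, the grammar is LR(0)

A grammar is LR(0) if no state in the canonical LR(0) collection has:
  - both a shift item (dot before a terminal) and a complete item (shift-reduce conflict), or
  - two or more complete items (reduce-reduce conflict; the accept item [T' → T .] counts as a complete item here).

Augment with T' → T and build the canonical LR(0) collection (I0 = CLOSURE({[T' → . T]}), then GOTO on every symbol after a dot until no new states appear). It has 10 states:
  I0: { [T → . e A], [T' → . T] }  — shift
  I1: { [T' → T .] }  — accept
  I2: { [A → . Y], [T → e . A], [Y → . *], [Y → . x (], [Y → . x T x] }  — shift
  I3: { [Y → * .] }  — reduce
  I4: { [T → e A .] }  — reduce
  I5: { [A → Y .] }  — reduce
  I6: { [T → . e A], [Y → x . (], [Y → x . T x] }  — shift
  I7: { [Y → x ( .] }  — reduce
  I8: { [Y → x T . x] }  — shift
  I9: { [Y → x T x .] }  — reduce

Every state is either a pure shift/goto state or contains exactly one complete item and nothing to shift — no conflicts. The grammar is LR(0).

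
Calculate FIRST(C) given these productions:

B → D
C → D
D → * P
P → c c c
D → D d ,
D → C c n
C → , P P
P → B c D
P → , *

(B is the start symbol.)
To compute FIRST(C), examine every production with C on the left-hand side, reading each right-hand side left to right until a non-nullable symbol is reached.

FIRST sets of the other non-terminals involved (by the same procedure, iterated to a fixed point):
  FIRST(D) = { '*', ',' }

From C → D:
  - D is a non-terminal: add FIRST(D) \ {ε} = { '*', ',' }
    D is not nullable, so stop
From C → , P P:
  - ',' is a terminal: add ',' and stop

Collecting: FIRST(C) = { '*', ',' }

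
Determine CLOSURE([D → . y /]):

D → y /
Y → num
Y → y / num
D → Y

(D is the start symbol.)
{ [D → . y /] }

To compute CLOSURE, for each item [A → α.Bβ] where B is a non-terminal, add [B → .γ] for all productions B → γ; repeat for the newly added items until nothing changes.

Start with: [D → . y /]
The dot precedes the terminal y, so nothing is added.

CLOSURE = { [D → . y /] }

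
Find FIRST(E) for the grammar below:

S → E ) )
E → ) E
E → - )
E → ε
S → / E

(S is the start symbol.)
{ ')', '-', ε }

To compute FIRST(E), examine every production with E on the left-hand side, reading each right-hand side left to right until a non-nullable symbol is reached.

From E → ) E:
  - ')' is a terminal: add ')' and stop
From E → - ):
  - '-' is a terminal: add '-' and stop
From E → ε:
  - ε-production, so ε ∈ FIRST(E)

Collecting: FIRST(E) = { ')', '-', ε }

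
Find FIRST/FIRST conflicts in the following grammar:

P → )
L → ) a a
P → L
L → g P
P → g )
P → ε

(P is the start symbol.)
Yes. P → ')' / P → L on { ')' }; P → L / P → g ')' on { 'g' }

A FIRST/FIRST conflict occurs when two productions N → α and N → β for the same non-terminal have FIRST(α) ∩ FIRST(β) ≠ ∅ (with ε ∈ FIRST of a nullable right-hand side, so two nullable alternatives also conflict).

FIRST sets of the non-terminals at (or reachable through a nullable prefix from) the front of some alternative:
  FIRST(L) = { ')', 'g' }

Productions for P:
  P → ): FIRST = { ')' }
  P → L: FIRST = { ')', 'g' }
  P → g ): FIRST = { 'g' }
  P → ε: FIRST = { ε }
Productions for L:
  L → ) a a: FIRST = { ')' }
  L → g P: FIRST = { 'g' }

Conflict for P: P → ) and P → L
  Overlap: { ')' }
Conflict for P: P → L and P → g )
  Overlap: { 'g' }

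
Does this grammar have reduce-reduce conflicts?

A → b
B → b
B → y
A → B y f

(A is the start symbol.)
Yes — I3: [A → b .] vs [B → b .]

A reduce-reduce conflict occurs when an LR(0) state has two complete items [A → α .] and [B → β .] — both call for a reduction, and with no lookahead the parser cannot choose between them.

Augment with A' → A and build the canonical LR(0) collection (I0 = CLOSURE({[A' → . A]}), then GOTO on every symbol after a dot until no new states appear). It has 7 states:
  I0: { [A → . B y f], [A → . b], [A' → . A], [B → . b], [B → . y] }  — shift
  I1: { [A' → A .] }  — accept
  I2: { [A → B . y f] }  — shift
  I3: { [A → b .], [B → b .] }  — 2 reduces
  I4: { [B → y .] }  — reduce
  I5: { [A → B y . f] }  — shift
  I6: { [A → B y f .] }  — reduce

I3 contains complete items [A → b .], [B → b .] — reduce-reduce conflict.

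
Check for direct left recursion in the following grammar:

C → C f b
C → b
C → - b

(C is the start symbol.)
Yes, C is left-recursive

Direct left recursion occurs when N → N α for some non-terminal N (the right-hand side begins with the left-hand side itself).

C → C f b: LEFT RECURSIVE (starts with C)
C → b: starts with b
C → - b: starts with '-'

The grammar has direct left recursion on: C.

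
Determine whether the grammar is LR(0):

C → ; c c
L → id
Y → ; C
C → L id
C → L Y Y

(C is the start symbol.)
A grammar is LR(0) if no state in the canonical LR(0) collection has:
  - both a shift item (dot before a terminal) and a complete item (shift-reduce conflict), or
  - two or more complete items (reduce-reduce conflict; the accept item [C' → C .] counts as a complete item here).

Augment with C' → C and build the canonical LR(0) collection (I0 = CLOSURE({[C' → . C]}), then GOTO on every symbol after a dot until no new states appear). It has 12 states:
  I0: { [C → . ; c c], [C → . L Y Y], [C → . L id], [C' → . C], [L → . id] }  — shift
  I1: { [C → ; . c c] }  — shift
  I2: { [C' → C .] }  — accept
  I3: { [C → L . Y Y], [C → L . id], [Y → . ; C] }  — shift
  I4: { [L → id .] }  — reduce
  I5: { [C → . ; c c], [C → . L Y Y], [C → . L id], [L → . id], [Y → ; . C] }  — shift
  I6: { [C → L Y . Y], [Y → . ; C] }  — shift
  I7: { [C → L id .] }  — reduce
  I8: { [C → L Y Y .] }  — reduce
  I9: { [Y → ; C .] }  — reduce
  I10: { [C → ; c . c] }  — shift
  I11: { [C → ; c c .] }  — reduce

Every state is either a pure shift/goto state or contains exactly one complete item and nothing to shift — no conflicts. The grammar is LR(0).

Answer: Yes, the grammar is LR(0)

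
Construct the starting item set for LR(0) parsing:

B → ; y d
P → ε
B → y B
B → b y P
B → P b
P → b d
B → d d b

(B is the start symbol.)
First, augment the grammar with B' → B
I₀ = CLOSURE({ [B' → . B] }):
  [B' → . B] has the dot before B: add [B → . ; y d], [B → . y B], [B → . b y P], [B → . P b], [B → . d d b]
  [B → . P b] has the dot before P: add [P → .], [P → . b d]
No further items can be added.

I₀ = { [B → . ; y d], [B → . P b], [B → . b y P], [B → . d d b], [B → . y B], [B' → . B], [P → . b d], [P → .] }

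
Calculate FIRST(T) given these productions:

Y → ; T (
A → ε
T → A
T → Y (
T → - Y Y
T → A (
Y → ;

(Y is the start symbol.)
FIRST sets of the other non-terminals involved (by the same procedure, iterated to a fixed point):
  FIRST(A) = { ε }
  FIRST(Y) = { ';' }

From T → A:
  - A is a non-terminal: add FIRST(A) \ {ε} = { }
    A is nullable and nothing follows, so the whole right-hand side can vanish: ε ∈ FIRST(T)
From T → Y (:
  - Y is a non-terminal: add FIRST(Y) \ {ε} = { ';' }
    Y is not nullable, so stop
From T → - Y Y:
  - '-' is a terminal: add '-' and stop
From T → A (:
  - A is a non-terminal: add FIRST(A) \ {ε} = { }
    A is nullable, so continue to the next symbol
  - '(' is a terminal: add '(' and stop

Collecting: FIRST(T) = { '(', '-', ';', ε }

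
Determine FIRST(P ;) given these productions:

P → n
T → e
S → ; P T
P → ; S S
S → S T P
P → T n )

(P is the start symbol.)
FIRST sets of the non-terminals involved (from the grammar, by fixed-point iteration):
  FIRST(P) = { ';', 'e', 'n' }

To compute FIRST(P ;), process the symbols left to right:
Symbol P is a non-terminal. Add FIRST(P) \ {ε} = { ';', 'e', 'n' }
P is not nullable (ε ∉ FIRST(P)), so stop here.
FIRST(P ;) = { ';', 'e', 'n' }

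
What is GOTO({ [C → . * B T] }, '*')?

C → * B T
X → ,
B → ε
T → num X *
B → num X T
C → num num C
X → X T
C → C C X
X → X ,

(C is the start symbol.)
GOTO(I, '*') = CLOSURE({ [A → αX.β] : [A → α.Xβ] ∈ I, X = '*' })

Items with dot before '*', with the dot advanced:
  [C → . * B T] → [C → * . B T]
Closure of the advanced items:
  [C → * . B T] has the dot before B: add [B → .], [B → . num X T]

GOTO = { [B → . num X T], [B → .], [C → * . B T] }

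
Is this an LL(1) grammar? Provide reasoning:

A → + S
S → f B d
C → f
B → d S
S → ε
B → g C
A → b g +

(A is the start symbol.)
A grammar is LL(1) if for each non-terminal N with multiple productions, the predict sets of those productions are pairwise disjoint, where PREDICT(N → α) = (FIRST(α) \ {ε}) ∪ (FOLLOW(N) if α ⇒* ε).

Relevant sets:
  FOLLOW(S) = { $, 'd' }

For A:
  PREDICT(A → '+' S) = { '+' }
  PREDICT(A → b g '+') = { 'b' }
For S:
  PREDICT(S → f B d) = { 'f' }
  PREDICT(S → ε) = { $, 'd' }
For B:
  PREDICT(B → d S) = { 'd' }
  PREDICT(B → g C) = { 'g' }
C has a single production, so nothing to check there.

All predict sets are disjoint. The grammar IS LL(1).

Answer: Yes, the grammar is LL(1).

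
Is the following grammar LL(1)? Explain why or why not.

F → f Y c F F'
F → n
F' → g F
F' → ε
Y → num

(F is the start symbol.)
No. Predict set conflict for F': { 'g' }

Relevant sets:
  FOLLOW(F') = { $, 'g' }

For F:
  PREDICT(F → f Y c F F') = { 'f' }
  PREDICT(F → n) = { 'n' }
For F':
  PREDICT(F' → g F) = { 'g' }
  PREDICT(F' → ε) = { $, 'g' }
Y has a single production, so nothing to check there.

Conflict found: Predict set conflict for F': { 'g' }
The grammar is NOT LL(1).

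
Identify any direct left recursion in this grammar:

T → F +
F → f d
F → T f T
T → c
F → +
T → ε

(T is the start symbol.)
No direct left recursion

Direct left recursion occurs when N → N α for some non-terminal N (the right-hand side begins with the left-hand side itself).

T → F +: starts with F
F → f d: starts with f
F → T f T: starts with T
T → c: starts with c
F → +: starts with '+'
T → ε: starts with ε

No direct left recursion found.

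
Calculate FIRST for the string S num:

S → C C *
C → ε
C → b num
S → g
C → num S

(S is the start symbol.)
FIRST sets of the non-terminals involved (from the grammar, by fixed-point iteration):
  FIRST(S) = { '*', 'b', 'g', 'num' }

To compute FIRST(S num), process the symbols left to right:
Symbol S is a non-terminal. Add FIRST(S) \ {ε} = { '*', 'b', 'g', 'num' }
S is not nullable (ε ∉ FIRST(S)), so stop here.
FIRST(S num) = { '*', 'b', 'g', 'num' }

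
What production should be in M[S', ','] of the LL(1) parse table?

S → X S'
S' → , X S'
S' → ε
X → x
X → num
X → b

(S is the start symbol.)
S' → , X S'

To find M[S', ','], we find productions for S' where ',' is in the predict set (PREDICT(N → α) = (FIRST(α) \ {ε}) ∪ (FOLLOW(N) if α ⇒* ε)).

Relevant sets:
  FOLLOW(S') = { $ }

S' → , X S': PREDICT = { ',' }
  ',' is in predict set, so this production goes in M[S', ',']
S' → ε: PREDICT = { $ }

M[S', ','] = S' → , X S'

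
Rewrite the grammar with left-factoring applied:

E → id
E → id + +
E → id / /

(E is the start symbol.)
Left-factoring transforms A → αβ₁ | αβ₂ into A → αA' and A' → β₁ | β₂
(α is the longest common prefix among the alternatives). Repeat until
no nonterminal has two alternatives with a common prefix.

Round 1: E has alternatives sharing prefix 'id'. Introduce E': E → id E'
  Add: E' → ε
  Add: E' → + +
  Add: E' → / /

No remaining common prefixes — done.

Resulting grammar:
E → id E'
E' → ε
E' → + +
E' → / /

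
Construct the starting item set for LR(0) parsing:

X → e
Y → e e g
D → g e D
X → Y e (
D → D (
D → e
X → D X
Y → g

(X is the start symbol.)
First, augment the grammar with X' → X
I₀ = CLOSURE({ [X' → . X] }):
  [X' → . X] has the dot before X: add [X → . e], [X → . Y e (], [X → . D X]
  [X → . Y e (] has the dot before Y: add [Y → . e e g], [Y → . g]
  [X → . D X] has the dot before D: add [D → . g e D], [D → . D (], [D → . e]
No further items can be added.

I₀ = { [D → . D (], [D → . e], [D → . g e D], [X → . D X], [X → . Y e (], [X → . e], [X' → . X], [Y → . e e g], [Y → . g] }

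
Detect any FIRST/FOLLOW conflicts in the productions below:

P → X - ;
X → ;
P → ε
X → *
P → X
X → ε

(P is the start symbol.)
No FIRST/FOLLOW conflicts.

Nullable non-terminals: P, X.
FIRST sets used below: FIRST(X) = { '*', ';', ε }

P: nullable alternative(s) P → ε, P → X; FOLLOW(P) = { $ }
  P → X - ;: FIRST \ {ε} = { '*', '-', ';' } — disjoint from FOLLOW(P)
  P → ε: FIRST \ {ε} = { } — disjoint from FOLLOW(P)
  P → X: FIRST \ {ε} = { '*', ';' } — disjoint from FOLLOW(P)

X: nullable alternative(s) X → ε; FOLLOW(X) = { $, '-' }
  X → ;: FIRST \ {ε} = { ';' } — disjoint from FOLLOW(X)
  X → *: FIRST \ {ε} = { '*' } — disjoint from FOLLOW(X)
  X → ε: FIRST \ {ε} = { } — this is the only nullable alternative, skip

No FIRST/FOLLOW conflicts found.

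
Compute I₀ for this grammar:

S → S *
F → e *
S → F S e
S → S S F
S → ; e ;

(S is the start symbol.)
{ [F → . e *], [S → . ; e ;], [S → . F S e], [S → . S *], [S → . S S F], [S' → . S] }

First, augment the grammar with S' → S
I₀ = CLOSURE({ [S' → . S] }):
  [S' → . S] has the dot before S: add [S → . S *], [S → . F S e], [S → . S S F], [S → . ; e ;]
  [S → . F S e] has the dot before F: add [F → . e *]
No further items can be added.

I₀ = { [F → . e *], [S → . ; e ;], [S → . F S e], [S → . S *], [S → . S S F], [S' → . S] }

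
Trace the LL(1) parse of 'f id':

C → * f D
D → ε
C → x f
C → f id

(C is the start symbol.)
LL(1) parsing maintains a stack (initially the start symbol over $) and the input. At each step: if the stack top is a terminal, match it against the current input token; if it is a non-terminal N, replace it with the RHS of M[N, lookahead] (the unique production whose predict set contains the lookahead).

Stack is shown with the top on the left.

Stack   Input   Action
----------------------
C $     f id $  output C → f id
f id $  f id $  match 'f'
id $    id $    match 'id'
$       $       accept

The string is accepted.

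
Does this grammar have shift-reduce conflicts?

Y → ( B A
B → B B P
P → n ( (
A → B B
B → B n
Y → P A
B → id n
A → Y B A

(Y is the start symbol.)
Yes — I15: [B → B n .] vs [P → n . ( (]; I16: [A → B B .] vs [B → B . n]

Augment with Y' → Y and build the canonical LR(0) collection (I0 = CLOSURE({[Y' → . Y]}), then GOTO on every symbol after a dot until no new states appear). It has 22 states:
  I0: { [P → . n ( (], [Y → . ( B A], [Y → . P A], [Y' → . Y] }  — shift
  I1: { [B → . B B P], [B → . B n], [B → . id n], [Y → ( . B A] }  — shift
  I2: { [A → . B B], [A → . Y B A], [B → . B B P], [B → . B n], [B → . id n], [P → . n ( (], [Y → . ( B A], [Y → . P A], [Y → P . A] }  — shift
  I3: { [Y' → Y .] }  — accept
  I4: { [P → n . ( (] }  — shift
  I5: { [P → n ( . (] }  — shift
  I6: { [P → n ( ( .] }  — reduce
  I7: { [Y → P A .] }  — reduce
  I8: { [A → B . B], [B → . B B P], [B → . B n], [B → . id n], [B → B . B P], [B → B . n] }  — shift
  I9: { [A → Y . B A], [B → . B B P], [B → . B n], [B → . id n] }  — shift
  I10: { [B → id . n] }  — shift
  I11: { [B → id n .] }  — reduce
  I12: { [A → . B B], [A → . Y B A], [A → Y B . A], [B → . B B P], [B → . B n], [B → . id n], [B → B . B P], [B → B . n], [P → . n ( (], [Y → . ( B A], [Y → . P A] }  — shift
  I13: { [A → Y B A .] }  — reduce
  I14: { [A → B . B], [B → . B B P], [B → . B n], [B → . id n], [B → B . B P], [B → B . n], [B → B B . P], [P → . n ( (] }  — shift
  I15: { [B → B n .], [P → n . ( (] }  — shift, reduce
  I16: { [A → B B .], [B → . B B P], [B → . B n], [B → . id n], [B → B . B P], [B → B . n], [B → B B . P], [P → . n ( (] }  — shift, reduce
  I17: { [B → B B P .] }  — reduce
  I18: { [B → . B B P], [B → . B n], [B → . id n], [B → B . B P], [B → B . n], [B → B B . P], [P → . n ( (] }  — shift
  I19: { [B → B n .] }  — reduce
  I20: { [A → . B B], [A → . Y B A], [B → . B B P], [B → . B n], [B → . id n], [B → B . B P], [B → B . n], [P → . n ( (], [Y → ( B . A], [Y → . ( B A], [Y → . P A] }  — shift
  I21: { [Y → ( B A .] }  — reduce

I15 contains reduce item [B → B n .] and shift item [P → n . ( (] — shift-reduce conflict.
I16 contains reduce item [A → B B .] and shift items [B → B . n], [B → . id n], [P → . n ( (] — shift-reduce conflict.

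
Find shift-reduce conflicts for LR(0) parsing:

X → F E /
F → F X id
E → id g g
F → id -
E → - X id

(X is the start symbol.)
A shift-reduce conflict occurs when an LR(0) state has both:
  - a complete (reduce) item [A → α .] (dot at the end), and
  - a shift item [B → β . c γ] (dot before a terminal).

Augment with X' → X and build the canonical LR(0) collection (I0 = CLOSURE({[X' → . X]}), then GOTO on every symbol after a dot until no new states appear). It has 15 states:
  I0: { [F → . F X id], [F → . id -], [X → . F E /], [X' → . X] }  — shift
  I1: { [E → . - X id], [E → . id g g], [F → . F X id], [F → . id -], [F → F . X id], [X → . F E /], [X → F . E /] }  — shift
  I2: { [X' → X .] }  — accept
  I3: { [F → id . -] }  — shift
  I4: { [F → id - .] }  — reduce
  I5: { [E → - . X id], [F → . F X id], [F → . id -], [X → . F E /] }  — shift
  I6: { [X → F E . /] }  — shift
  I7: { [F → F X . id] }  — shift
  I8: { [E → id . g g], [F → id . -] }  — shift
  I9: { [E → id g . g] }  — shift
  I10: { [E → id g g .] }  — reduce
  I11: { [F → F X id .] }  — reduce
  I12: { [X → F E / .] }  — reduce
  I13: { [E → - X . id] }  — shift
  I14: { [E → - X id .] }  — reduce

No state contains both a complete item and a shift item.

Answer: No shift-reduce conflicts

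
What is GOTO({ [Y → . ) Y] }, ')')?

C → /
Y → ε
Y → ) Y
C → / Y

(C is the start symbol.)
{ [Y → ) . Y], [Y → . ) Y], [Y → .] }

GOTO(I, ')') = CLOSURE({ [A → αX.β] : [A → α.Xβ] ∈ I, X = ')' })

Items with dot before ')', with the dot advanced:
  [Y → . ) Y] → [Y → ) . Y]
Closure of the advanced items:
  [Y → ) . Y] has the dot before Y: add [Y → .], [Y → . ) Y]

GOTO = { [Y → ) . Y], [Y → . ) Y], [Y → .] }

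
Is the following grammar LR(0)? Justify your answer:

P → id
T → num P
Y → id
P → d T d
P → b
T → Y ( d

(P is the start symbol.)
Yes, the grammar is LR(0)

A grammar is LR(0) if no state in the canonical LR(0) collection has:
  - both a shift item (dot before a terminal) and a complete item (shift-reduce conflict), or
  - two or more complete items (reduce-reduce conflict; the accept item [P' → P .] counts as a complete item here).

Augment with P' → P and build the canonical LR(0) collection (I0 = CLOSURE({[P' → . P]}), then GOTO on every symbol after a dot until no new states appear). It has 13 states:
  I0: { [P → . b], [P → . d T d], [P → . id], [P' → . P] }  — shift
  I1: { [P' → P .] }  — accept
  I2: { [P → b .] }  — reduce
  I3: { [P → d . T d], [T → . Y ( d], [T → . num P], [Y → . id] }  — shift
  I4: { [P → id .] }  — reduce
  I5: { [P → d T . d] }  — shift
  I6: { [T → Y . ( d] }  — shift
  I7: { [Y → id .] }  — reduce
  I8: { [P → . b], [P → . d T d], [P → . id], [T → num . P] }  — shift
  I9: { [T → num P .] }  — reduce
  I10: { [T → Y ( . d] }  — shift
  I11: { [T → Y ( d .] }  — reduce
  I12: { [P → d T d .] }  — reduce

Every state is either a pure shift/goto state or contains exactly one complete item and nothing to shift — no conflicts. The grammar is LR(0).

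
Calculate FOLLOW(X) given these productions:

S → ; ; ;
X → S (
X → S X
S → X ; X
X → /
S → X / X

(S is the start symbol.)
In X → S X: X is at the end; this adds FOLLOW(X) to itself — nothing new
In S → X ; X: X is followed by ';' X, add FIRST(';' X) \ {ε} = { ';' }
In S → X ; X: X is at the end, add FOLLOW(S)
In S → X / X: X is followed by '/' X, add FIRST('/' X) \ {ε} = { '/' }
In S → X / X: X is at the end, add FOLLOW(S)

The FOLLOW sets referred to above (computed the same way, to a fixed point):
  FOLLOW(S) = { $, '(', '/', ';' }

Taking the union: FOLLOW(X) = { $, '(', '/', ';' }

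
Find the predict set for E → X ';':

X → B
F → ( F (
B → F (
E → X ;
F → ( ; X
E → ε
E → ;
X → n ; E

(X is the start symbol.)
{ '(', 'n' }

PREDICT(E → X ';') = (FIRST(RHS) \ {ε}) ∪ (FOLLOW(E) if ε ∈ FIRST(RHS), i.e. RHS ⇒* ε)
FIRST(X) = { '(', 'n' }
FIRST(X ';') = { '(', 'n' }
ε ∉ FIRST(X ';'), so FOLLOW(E) is not added.
PREDICT(E → X ';') = { '(', 'n' }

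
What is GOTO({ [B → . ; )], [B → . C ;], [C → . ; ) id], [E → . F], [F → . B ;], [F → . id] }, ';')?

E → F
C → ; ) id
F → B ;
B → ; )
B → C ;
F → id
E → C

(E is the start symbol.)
GOTO(I, ';') = CLOSURE({ [A → αX.β] : [A → α.Xβ] ∈ I, X = ';' })

Items with dot before ';', with the dot advanced:
  [B → . ; )] → [B → ; . )]
  [C → . ; ) id] → [C → ; . ) id]
Closure adds nothing (no advanced item has the dot before a non-terminal).

GOTO = { [B → ; . )], [C → ; . ) id] }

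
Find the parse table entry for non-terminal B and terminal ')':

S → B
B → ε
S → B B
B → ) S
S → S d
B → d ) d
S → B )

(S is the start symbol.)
To find M[B, ')'], we find productions for B where ')' is in the predict set (PREDICT(N → α) = (FIRST(α) \ {ε}) ∪ (FOLLOW(N) if α ⇒* ε)).

Relevant sets:
  FOLLOW(B) = { $, ')', 'd' }

B → ε: PREDICT = { $, ')', 'd' }
  ')' is in predict set, so this production goes in M[B, ')']
B → ) S: PREDICT = { ')' }
  ')' is in predict set, so this production goes in M[B, ')']
B → d ) d: PREDICT = { 'd' }

M[B, ')'] = B → ε, B → ) S  (a multiply-defined cell — the grammar is not LL(1))

Answer: B → ε, B → ) S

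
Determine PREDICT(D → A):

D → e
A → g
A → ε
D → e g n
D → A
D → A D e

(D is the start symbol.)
PREDICT(D → A) = (FIRST(RHS) \ {ε}) ∪ (FOLLOW(D) if ε ∈ FIRST(RHS), i.e. RHS ⇒* ε)
FIRST(A) = { 'g', ε }
FIRST(A) = { 'g', ε }
ε ∈ FIRST(A) (the right-hand side is nullable), so add FOLLOW(D) = { $, 'e' }
PREDICT(D → A) = { $, 'e', 'g' }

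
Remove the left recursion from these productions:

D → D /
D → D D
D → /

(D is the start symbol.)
D → / D'
D' → / D'
D' → D D'
D' → ε

D is directly left-recursive. The standard transformation for
  A → A α₁ | ... | A α_m | β₁ | ... | β_n
is
  A  → β₁ A' | ... | β_n A'
  A' → α₁ A' | ... | α_m A' | ε

D → / becomes D → / D'
D → D / becomes D' → / D'
D → D D becomes D' → D D'
Add D' → ε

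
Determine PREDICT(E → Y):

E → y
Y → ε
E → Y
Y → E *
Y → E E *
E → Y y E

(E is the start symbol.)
PREDICT(E → Y) = (FIRST(RHS) \ {ε}) ∪ (FOLLOW(E) if ε ∈ FIRST(RHS), i.e. RHS ⇒* ε)
FIRST(Y) = { '*', 'y', ε }
FIRST(Y) = { '*', 'y', ε }
ε ∈ FIRST(Y) (the right-hand side is nullable), so add FOLLOW(E) = { $, '*', 'y' }
PREDICT(E → Y) = { $, '*', 'y' }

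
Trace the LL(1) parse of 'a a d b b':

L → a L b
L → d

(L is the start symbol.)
LL(1) parsing maintains a stack (initially the start symbol over $) and the input. At each step: if the stack top is a terminal, match it against the current input token; if it is a non-terminal N, replace it with the RHS of M[N, lookahead] (the unique production whose predict set contains the lookahead).

Stack is shown with the top on the left.

Stack      Input        Action
------------------------------
L $        a a d b b $  output L → a L b
a L b $    a a d b b $  match 'a'
L b $      a d b b $    output L → a L b
a L b b $  a d b b $    match 'a'
L b b $    d b b $      output L → d
d b b $    d b b $      match 'd'
b b $      b b $        match 'b'
b $        b $          match 'b'
$          $            accept

The string is accepted.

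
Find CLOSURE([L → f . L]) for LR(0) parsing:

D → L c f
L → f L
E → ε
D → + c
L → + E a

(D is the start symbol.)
{ [L → . + E a], [L → . f L], [L → f . L] }

Start with: [L → f . L]
  [L → f . L] has the dot before L: add [L → . f L], [L → . + E a]
No further items can be added.

CLOSURE = { [L → . + E a], [L → . f L], [L → f . L] }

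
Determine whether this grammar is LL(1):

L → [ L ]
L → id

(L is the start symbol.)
For L:
  PREDICT(L → '[' L ']') = { '[' }
  PREDICT(L → id) = { 'id' }

All predict sets are disjoint. The grammar IS LL(1).

Answer: Yes, the grammar is LL(1).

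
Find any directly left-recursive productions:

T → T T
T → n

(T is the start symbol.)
Direct left recursion occurs when N → N α for some non-terminal N (the right-hand side begins with the left-hand side itself).

T → T T: LEFT RECURSIVE (starts with T)
T → n: starts with n

The grammar has direct left recursion on: T.

Answer: Yes, T is left-recursive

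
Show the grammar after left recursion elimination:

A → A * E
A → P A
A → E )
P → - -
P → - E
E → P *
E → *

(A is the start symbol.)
A → P A A'
A → E ) A'
A' → * E A'
A' → ε
P → - -
P → - E
E → P *
E → *

A is directly left-recursive. The standard transformation for
  A → A α₁ | ... | A α_m | β₁ | ... | β_n
is
  A  → β₁ A' | ... | β_n A'
  A' → α₁ A' | ... | α_m A' | ε

A → P A becomes A → P A A'
A → E ) becomes A → E ) A'
A → A * E becomes A' → * E A'
Add A' → ε

Productions for other non-terminals are unchanged:
  P → - -
  P → - E
  E → P *
  E → *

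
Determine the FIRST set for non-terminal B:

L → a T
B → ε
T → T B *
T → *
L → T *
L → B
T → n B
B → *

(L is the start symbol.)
{ '*', ε }

To compute FIRST(B), examine every production with B on the left-hand side, reading each right-hand side left to right until a non-nullable symbol is reached.

From B → ε:
  - ε-production, so ε ∈ FIRST(B)
From B → *:
  - '*' is a terminal: add '*' and stop

Collecting: FIRST(B) = { '*', ε }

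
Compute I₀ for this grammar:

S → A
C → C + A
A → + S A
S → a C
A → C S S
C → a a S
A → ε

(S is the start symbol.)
{ [A → . + S A], [A → . C S S], [A → .], [C → . C + A], [C → . a a S], [S → . A], [S → . a C], [S' → . S] }

First, augment the grammar with S' → S
I₀ = CLOSURE({ [S' → . S] }):
  [S' → . S] has the dot before S: add [S → . A], [S → . a C]
  [S → . A] has the dot before A: add [A → . + S A], [A → . C S S], [A → .]
  [A → . C S S] has the dot before C: add [C → . C + A], [C → . a a S]
No further items can be added.

I₀ = { [A → . + S A], [A → . C S S], [A → .], [C → . C + A], [C → . a a S], [S → . A], [S → . a C], [S' → . S] }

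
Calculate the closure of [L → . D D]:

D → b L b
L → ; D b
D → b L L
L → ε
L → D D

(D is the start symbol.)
Start with: [L → . D D]
  [L → . D D] has the dot before D: add [D → . b L b], [D → . b L L]
No further items can be added.

CLOSURE = { [D → . b L L], [D → . b L b], [L → . D D] }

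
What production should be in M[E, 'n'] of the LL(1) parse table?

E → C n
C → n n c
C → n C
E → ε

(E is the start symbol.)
E → C n

To find M[E, 'n'], we find productions for E where 'n' is in the predict set (PREDICT(N → α) = (FIRST(α) \ {ε}) ∪ (FOLLOW(N) if α ⇒* ε)).

Relevant sets:
  FIRST(C) = { 'n' }
  FOLLOW(E) = { $ }

E → C n: PREDICT = { 'n' }
  'n' is in predict set, so this production goes in M[E, 'n']
E → ε: PREDICT = { $ }

M[E, 'n'] = E → C n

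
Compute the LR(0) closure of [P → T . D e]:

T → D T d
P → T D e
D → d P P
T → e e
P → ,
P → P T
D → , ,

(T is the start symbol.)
{ [D → . , ,], [D → . d P P], [P → T . D e] }

Start with: [P → T . D e]
  [P → T . D e] has the dot before D: add [D → . d P P], [D → . , ,]
No further items can be added.

CLOSURE = { [D → . , ,], [D → . d P P], [P → T . D e] }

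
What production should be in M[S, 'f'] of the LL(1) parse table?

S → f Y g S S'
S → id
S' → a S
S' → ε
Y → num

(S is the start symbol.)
S → f Y g S S'

To find M[S, 'f'], we find productions for S where 'f' is in the predict set (PREDICT(N → α) = (FIRST(α) \ {ε}) ∪ (FOLLOW(N) if α ⇒* ε)).

S → f Y g S S': PREDICT = { 'f' }
  'f' is in predict set, so this production goes in M[S, 'f']
S → id: PREDICT = { 'id' }

M[S, 'f'] = S → f Y g S S'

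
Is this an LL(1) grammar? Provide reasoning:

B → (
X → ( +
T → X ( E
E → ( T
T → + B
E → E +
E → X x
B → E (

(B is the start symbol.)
No. Predict set conflict for B: { '(' }

A grammar is LL(1) if for each non-terminal N with multiple productions, the predict sets of those productions are pairwise disjoint, where PREDICT(N → α) = (FIRST(α) \ {ε}) ∪ (FOLLOW(N) if α ⇒* ε).

Relevant sets:
  FIRST(E) = { '(' }
  FIRST(X) = { '(' }

For B:
  PREDICT(B → '(') = { '(' }
  PREDICT(B → E '(') = { '(' }
For T:
  PREDICT(T → X '(' E) = { '(' }
  PREDICT(T → '+' B) = { '+' }
For E:
  PREDICT(E → '(' T) = { '(' }
  PREDICT(E → E '+') = { '(' }
  PREDICT(E → X x) = { '(' }
X has a single production, so nothing to check there.

Conflict found: Predict set conflict for B: { '(' }
The grammar is NOT LL(1).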